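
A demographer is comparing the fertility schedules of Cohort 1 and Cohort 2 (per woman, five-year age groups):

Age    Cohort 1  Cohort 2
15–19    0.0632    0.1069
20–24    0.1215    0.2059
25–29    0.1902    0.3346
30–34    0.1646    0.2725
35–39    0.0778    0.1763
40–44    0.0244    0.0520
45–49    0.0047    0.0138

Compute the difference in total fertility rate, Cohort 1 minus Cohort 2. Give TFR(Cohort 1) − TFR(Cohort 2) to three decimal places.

Cohort 1:
  Sum of ASFRs = 0.0632 + 0.1215 + 0.1902 + 0.1646 + 0.0778 + 0.0244 + 0.0047 = 0.6464
  TFR = 5 × 0.6464 = 3.232
Cohort 2:
  Sum of ASFRs = 0.1069 + 0.2059 + 0.3346 + 0.2725 + 0.1763 + 0.0520 + 0.0138 = 1.1620
  TFR = 5 × 1.1620 = 5.81
Difference = 3.232 − 5.81 = -2.578

-2.578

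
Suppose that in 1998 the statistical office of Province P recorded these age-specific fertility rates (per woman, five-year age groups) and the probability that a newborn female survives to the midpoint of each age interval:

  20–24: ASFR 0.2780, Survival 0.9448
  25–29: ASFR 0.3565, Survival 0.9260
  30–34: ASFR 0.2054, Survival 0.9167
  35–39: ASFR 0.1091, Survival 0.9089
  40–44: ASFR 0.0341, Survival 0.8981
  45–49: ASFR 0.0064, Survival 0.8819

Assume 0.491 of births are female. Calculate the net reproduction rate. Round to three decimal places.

2.250

Proportion female at birth = 0.491.
Each age group contributes 5 × ASFR × survival:
  20–24: 5 × 0.2780 × 0.9448 = 1.31327
  25–29: 5 × 0.3565 × 0.9260 = 1.65060
  30–34: 5 × 0.2054 × 0.9167 = 0.94145
  35–39: 5 × 0.1091 × 0.9089 = 0.49580
  40–44: 5 × 0.0341 × 0.8981 = 0.15313
  45–49: 5 × 0.0064 × 0.8819 = 0.02822
Sum = 4.58247
NRR = 0.491 × 4.58247 = 2.24999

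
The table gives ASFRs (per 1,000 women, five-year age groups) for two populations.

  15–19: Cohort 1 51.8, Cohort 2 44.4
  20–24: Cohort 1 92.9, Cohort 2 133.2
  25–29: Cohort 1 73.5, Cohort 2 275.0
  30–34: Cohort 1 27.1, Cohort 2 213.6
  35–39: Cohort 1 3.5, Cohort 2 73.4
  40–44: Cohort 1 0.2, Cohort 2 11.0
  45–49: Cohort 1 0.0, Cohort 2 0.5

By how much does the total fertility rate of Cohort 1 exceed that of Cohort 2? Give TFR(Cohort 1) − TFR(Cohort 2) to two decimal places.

Cohort 1:
  Sum of ASFRs = 51.8 + 92.9 + 73.5 + 27.1 + 3.5 + 0.2 + 0.0 = 249.0
  TFR = 5 × 249.0 / 1000 = 1.245
Cohort 2:
  Sum of ASFRs = 44.4 + 133.2 + 275.0 + 213.6 + 73.4 + 11.0 + 0.5 = 751.1
  TFR = 5 × 751.1 / 1000 = 3.7555
Difference = 1.245 − 3.7555 = -2.5105

-2.51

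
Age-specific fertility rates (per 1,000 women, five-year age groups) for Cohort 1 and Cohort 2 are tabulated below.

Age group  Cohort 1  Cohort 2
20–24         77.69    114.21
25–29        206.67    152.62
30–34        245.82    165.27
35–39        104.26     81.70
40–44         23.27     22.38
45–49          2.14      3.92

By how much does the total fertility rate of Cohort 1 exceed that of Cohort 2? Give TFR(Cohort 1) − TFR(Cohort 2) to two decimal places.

Cohort 1:
  Sum of ASFRs = 77.69 + 206.67 + 245.82 + 104.26 + 23.27 + 2.14 = 659.85
  TFR = 5 × 659.85 / 1000 = 3.29925
Cohort 2:
  Sum of ASFRs = 114.21 + 152.62 + 165.27 + 81.70 + 22.38 + 3.92 = 540.10
  TFR = 5 × 540.10 / 1000 = 2.7005
Difference = 3.29925 − 2.7005 = 0.59875

0.60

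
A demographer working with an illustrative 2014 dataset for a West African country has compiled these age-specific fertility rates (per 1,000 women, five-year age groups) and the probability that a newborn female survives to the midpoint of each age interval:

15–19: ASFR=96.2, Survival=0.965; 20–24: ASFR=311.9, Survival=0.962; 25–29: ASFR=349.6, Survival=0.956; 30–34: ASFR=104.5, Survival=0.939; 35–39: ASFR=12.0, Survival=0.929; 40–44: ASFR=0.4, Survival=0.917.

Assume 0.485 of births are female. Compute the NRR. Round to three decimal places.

Proportion female at birth = 0.485.
Weighting each age-specific rate by interval width and survival:
  15–19: 5 × 96.2/1000 × 0.965 = 0.46417
  20–24: 5 × 311.9/1000 × 0.962 = 1.50024
  25–29: 5 × 349.6/1000 × 0.956 = 1.67109
  30–34: 5 × 104.5/1000 × 0.939 = 0.49063
  35–39: 5 × 12.0/1000 × 0.929 = 0.05574
  40–44: 5 × 0.4/1000 × 0.917 = 0.00183
Sum = 4.18370
NRR = 0.485 × 4.18370 = 2.02909
NRR > 1, so each generation more than replaces itself.

2.029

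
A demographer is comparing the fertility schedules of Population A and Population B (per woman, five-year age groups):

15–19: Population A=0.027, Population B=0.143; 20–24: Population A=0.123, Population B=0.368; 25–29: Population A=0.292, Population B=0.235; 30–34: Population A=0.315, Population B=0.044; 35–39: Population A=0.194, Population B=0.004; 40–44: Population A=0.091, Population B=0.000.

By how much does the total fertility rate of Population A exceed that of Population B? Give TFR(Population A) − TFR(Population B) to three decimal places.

Population A:
  Sum of ASFRs = 0.027 + 0.123 + 0.292 + 0.315 + 0.194 + 0.091 = 1.042
  TFR = 5 × 1.042 = 5.21
Population B:
  Sum of ASFRs = 0.143 + 0.368 + 0.235 + 0.044 + 0.004 + 0.000 = 0.794
  TFR = 5 × 0.794 = 3.97
Difference = 5.21 − 3.97 = 1.24

1.240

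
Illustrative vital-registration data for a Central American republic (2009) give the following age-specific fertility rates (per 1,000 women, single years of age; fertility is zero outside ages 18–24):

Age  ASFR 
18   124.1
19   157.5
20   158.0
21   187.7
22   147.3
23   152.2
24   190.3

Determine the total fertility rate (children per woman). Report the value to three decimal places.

1.117

Sum of ASFRs = 124.1 + 157.5 + 158.0 + 187.7 + 147.3 + 152.2 + 190.3 = 1117.1
TFR = 1117.1 / 1000 = 1.1171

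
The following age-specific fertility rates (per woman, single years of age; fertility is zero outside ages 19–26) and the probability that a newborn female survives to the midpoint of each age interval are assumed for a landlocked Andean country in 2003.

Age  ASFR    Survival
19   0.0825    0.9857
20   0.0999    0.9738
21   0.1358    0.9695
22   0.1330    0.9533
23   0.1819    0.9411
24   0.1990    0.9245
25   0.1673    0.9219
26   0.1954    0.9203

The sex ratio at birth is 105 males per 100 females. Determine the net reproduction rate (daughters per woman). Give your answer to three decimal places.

0.549

Proportion female at birth = 100 / (100 + 105) = 0.48780.
Each age group contributes 1 × ASFR × survival:
  19: 1 × 0.0825 × 0.9857 = 0.08132
  20: 1 × 0.0999 × 0.9738 = 0.09728
  21: 1 × 0.1358 × 0.9695 = 0.13166
  22: 1 × 0.1330 × 0.9533 = 0.12679
  23: 1 × 0.1819 × 0.9411 = 0.17119
  24: 1 × 0.1990 × 0.9245 = 0.18398
  25: 1 × 0.1673 × 0.9219 = 0.15423
  26: 1 × 0.1954 × 0.9203 = 0.17983
Sum = 1.12628
NRR = 0.48780 × 1.12628 = 0.54940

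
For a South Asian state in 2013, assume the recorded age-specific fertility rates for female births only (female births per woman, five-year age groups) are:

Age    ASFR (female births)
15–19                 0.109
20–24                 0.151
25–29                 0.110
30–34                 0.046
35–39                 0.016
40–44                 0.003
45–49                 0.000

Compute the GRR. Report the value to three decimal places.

2.175

Sum of female ASFRs = 0.109 + 0.151 + 0.110 + 0.046 + 0.016 + 0.003 + 0.000 = 0.435
GRR = 5 × 0.435 = 2.175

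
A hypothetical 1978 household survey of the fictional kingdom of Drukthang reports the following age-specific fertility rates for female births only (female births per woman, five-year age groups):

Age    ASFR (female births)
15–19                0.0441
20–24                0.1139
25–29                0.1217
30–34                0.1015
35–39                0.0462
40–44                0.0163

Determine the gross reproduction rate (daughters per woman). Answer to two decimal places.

Sum of female ASFRs = 0.0441 + 0.1139 + 0.1217 + 0.1015 + 0.0462 + 0.0163 = 0.4437
GRR = 5 × 0.4437 = 2.2185

2.22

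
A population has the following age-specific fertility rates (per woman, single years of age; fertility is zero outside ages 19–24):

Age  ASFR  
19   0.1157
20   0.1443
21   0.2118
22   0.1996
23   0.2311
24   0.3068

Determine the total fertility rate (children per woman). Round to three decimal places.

Sum of ASFRs = 0.1157 + 0.1443 + 0.2118 + 0.1996 + 0.2311 + 0.3068 = 1.2093
TFR = 1.2093

1.209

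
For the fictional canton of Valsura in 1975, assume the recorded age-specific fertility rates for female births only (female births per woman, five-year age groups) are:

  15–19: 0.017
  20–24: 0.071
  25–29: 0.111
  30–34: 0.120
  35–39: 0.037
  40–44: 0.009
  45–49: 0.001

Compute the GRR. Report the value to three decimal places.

Sum of female ASFRs = 0.017 + 0.071 + 0.111 + 0.120 + 0.037 + 0.009 + 0.001 = 0.366
GRR = 5 × 0.366 = 1.83

1.830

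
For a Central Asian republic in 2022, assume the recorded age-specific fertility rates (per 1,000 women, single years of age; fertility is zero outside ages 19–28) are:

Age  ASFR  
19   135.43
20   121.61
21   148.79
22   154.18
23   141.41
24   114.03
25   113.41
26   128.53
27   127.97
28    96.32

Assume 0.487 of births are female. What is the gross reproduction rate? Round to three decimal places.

Proportion female at birth = 0.487.
Sum of ASFRs = 135.43 + 121.61 + 148.79 + 154.18 + 141.41 + 114.03 + 113.41 + 128.53 + 127.97 + 96.32 = 1281.68
TFR = 1281.68 / 1000 = 1.28168
GRR = 0.487 × 1.28168 = 0.62418

0.624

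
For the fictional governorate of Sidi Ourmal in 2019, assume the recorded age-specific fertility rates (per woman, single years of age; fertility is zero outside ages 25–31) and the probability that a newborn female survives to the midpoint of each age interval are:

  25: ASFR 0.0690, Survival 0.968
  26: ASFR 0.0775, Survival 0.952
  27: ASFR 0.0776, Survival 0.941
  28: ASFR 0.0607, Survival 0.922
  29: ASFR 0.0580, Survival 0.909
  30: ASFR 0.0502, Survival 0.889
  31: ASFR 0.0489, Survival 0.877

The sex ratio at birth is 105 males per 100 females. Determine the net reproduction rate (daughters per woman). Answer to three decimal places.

0.200

Proportion female at birth = 100 / (100 + 105) = 0.48780.
Weighting each age-specific rate by interval width and survival:
  25: 1 × 0.0690 × 0.968 = 0.06679
  26: 1 × 0.0775 × 0.952 = 0.07378
  27: 1 × 0.0776 × 0.941 = 0.07302
  28: 1 × 0.0607 × 0.922 = 0.05597
  29: 1 × 0.0580 × 0.909 = 0.05272
  30: 1 × 0.0502 × 0.889 = 0.04463
  31: 1 × 0.0489 × 0.877 = 0.04289
Sum = 0.40980
NRR = 0.48780 × 0.40980 = 0.19990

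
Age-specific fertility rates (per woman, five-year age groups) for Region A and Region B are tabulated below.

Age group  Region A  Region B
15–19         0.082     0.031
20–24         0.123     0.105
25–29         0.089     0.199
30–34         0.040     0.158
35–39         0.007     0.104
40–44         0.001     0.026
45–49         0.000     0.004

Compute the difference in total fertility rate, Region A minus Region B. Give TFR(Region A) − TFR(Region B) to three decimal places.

Region A:
  Sum of ASFRs = 0.082 + 0.123 + 0.089 + 0.040 + 0.007 + 0.001 + 0.000 = 0.342
  TFR = 5 × 0.342 = 1.71
Region B:
  Sum of ASFRs = 0.031 + 0.105 + 0.199 + 0.158 + 0.104 + 0.026 + 0.004 = 0.627
  TFR = 5 × 0.627 = 3.135
Difference = 1.71 − 3.135 = -1.425

-1.425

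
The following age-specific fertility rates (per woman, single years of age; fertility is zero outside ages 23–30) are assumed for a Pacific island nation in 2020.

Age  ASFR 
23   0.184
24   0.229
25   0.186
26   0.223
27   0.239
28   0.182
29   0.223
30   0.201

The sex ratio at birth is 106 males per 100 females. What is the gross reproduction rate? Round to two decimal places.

Proportion female at birth = 100 / (100 + 106) = 0.48544.
Sum of ASFRs = 0.184 + 0.229 + 0.186 + 0.223 + 0.239 + 0.182 + 0.223 + 0.201 = 1.667
TFR = 1.667
GRR = 0.48544 × 1.667 = 0.80923

0.81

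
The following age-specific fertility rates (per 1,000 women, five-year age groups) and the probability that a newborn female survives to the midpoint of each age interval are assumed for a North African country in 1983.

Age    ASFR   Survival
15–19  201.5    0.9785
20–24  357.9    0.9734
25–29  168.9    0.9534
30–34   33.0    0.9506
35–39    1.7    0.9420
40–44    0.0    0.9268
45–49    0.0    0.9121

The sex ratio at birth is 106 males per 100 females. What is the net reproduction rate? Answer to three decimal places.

Proportion female at birth = 100 / (100 + 106) = 0.48544.
Survival-weighted fertility by age (5·fₓ·Sₓ):
  15–19: 5 × 201.5/1000 × 0.9785 = 0.98584
  20–24: 5 × 357.9/1000 × 0.9734 = 1.74190
  25–29: 5 × 168.9/1000 × 0.9534 = 0.80515
  30–34: 5 × 33.0/1000 × 0.9506 = 0.15685
  35–39: 5 × 1.7/1000 × 0.9420 = 0.00801
  40–44: 5 × 0.0/1000 × 0.9268 = 0.00000
  45–49: 5 × 0.0/1000 × 0.9121 = 0.00000
Sum = 3.69775
NRR = 0.48544 × 3.69775 = 1.79504
NRR > 1, so each generation more than replaces itself.

1.795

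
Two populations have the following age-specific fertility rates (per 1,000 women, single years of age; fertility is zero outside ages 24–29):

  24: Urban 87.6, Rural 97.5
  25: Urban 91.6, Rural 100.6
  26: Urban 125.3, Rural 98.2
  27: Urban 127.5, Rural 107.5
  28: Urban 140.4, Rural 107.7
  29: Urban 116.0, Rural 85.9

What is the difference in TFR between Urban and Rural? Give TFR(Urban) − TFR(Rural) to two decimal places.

0.09

Urban:
  Sum of ASFRs = 87.6 + 91.6 + 125.3 + 127.5 + 140.4 + 116.0 = 688.4
  TFR = 688.4 / 1000 = 0.6884
Rural:
  Sum of ASFRs = 97.5 + 100.6 + 98.2 + 107.5 + 107.7 + 85.9 = 597.4
  TFR = 597.4 / 1000 = 0.5974
Difference = 0.6884 − 0.5974 = 0.091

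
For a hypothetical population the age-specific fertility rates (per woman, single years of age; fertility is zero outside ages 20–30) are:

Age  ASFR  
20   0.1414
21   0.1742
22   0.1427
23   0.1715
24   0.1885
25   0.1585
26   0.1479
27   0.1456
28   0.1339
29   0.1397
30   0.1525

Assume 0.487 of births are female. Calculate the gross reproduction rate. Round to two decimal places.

Proportion female at birth = 0.487.
Sum of ASFRs = 0.1414 + 0.1742 + 0.1427 + 0.1715 + 0.1885 + 0.1585 + 0.1479 + 0.1456 + 0.1339 + 0.1397 + 0.1525 = 1.6964
TFR = 1.6964
GRR = 0.487 × 1.6964 = 0.82615

0.83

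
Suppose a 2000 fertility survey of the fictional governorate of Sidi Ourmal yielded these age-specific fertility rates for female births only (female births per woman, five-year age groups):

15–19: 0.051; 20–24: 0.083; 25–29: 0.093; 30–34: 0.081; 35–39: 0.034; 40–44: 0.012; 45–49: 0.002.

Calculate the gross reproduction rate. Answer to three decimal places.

1.780

Sum of female ASFRs = 0.051 + 0.083 + 0.093 + 0.081 + 0.034 + 0.012 + 0.002 = 0.356
GRR = 5 × 0.356 = 1.78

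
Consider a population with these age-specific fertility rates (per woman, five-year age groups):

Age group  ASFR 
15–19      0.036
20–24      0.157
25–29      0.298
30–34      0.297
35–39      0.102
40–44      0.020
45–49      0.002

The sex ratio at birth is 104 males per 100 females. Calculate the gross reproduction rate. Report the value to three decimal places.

Proportion female at birth = 100 / (100 + 104) = 0.49020.
Sum of ASFRs = 0.036 + 0.157 + 0.298 + 0.297 + 0.102 + 0.020 + 0.002 = 0.912
TFR = 5 × 0.912 = 4.56
GRR = 0.49020 × 4.56 = 2.23531

2.235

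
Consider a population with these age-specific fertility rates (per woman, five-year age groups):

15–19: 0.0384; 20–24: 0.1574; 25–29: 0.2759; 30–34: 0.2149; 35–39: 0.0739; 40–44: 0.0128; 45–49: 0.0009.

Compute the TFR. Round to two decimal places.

3.87

Sum of ASFRs = 0.0384 + 0.1574 + 0.2759 + 0.2149 + 0.0739 + 0.0128 + 0.0009 = 0.7742
TFR = 5 × 0.7742 = 3.871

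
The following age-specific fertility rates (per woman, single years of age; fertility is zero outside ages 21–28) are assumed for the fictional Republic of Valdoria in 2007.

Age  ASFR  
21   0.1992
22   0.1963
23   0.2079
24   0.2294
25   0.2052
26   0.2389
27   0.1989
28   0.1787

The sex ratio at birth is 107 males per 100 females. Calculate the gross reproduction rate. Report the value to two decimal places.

Proportion female at birth = 100 / (100 + 107) = 0.48309.
Sum of ASFRs = 0.1992 + 0.1963 + 0.2079 + 0.2294 + 0.2052 + 0.2389 + 0.1989 + 0.1787 = 1.6545
TFR = 1.6545
GRR = 0.48309 × 1.6545 = 0.79927

0.80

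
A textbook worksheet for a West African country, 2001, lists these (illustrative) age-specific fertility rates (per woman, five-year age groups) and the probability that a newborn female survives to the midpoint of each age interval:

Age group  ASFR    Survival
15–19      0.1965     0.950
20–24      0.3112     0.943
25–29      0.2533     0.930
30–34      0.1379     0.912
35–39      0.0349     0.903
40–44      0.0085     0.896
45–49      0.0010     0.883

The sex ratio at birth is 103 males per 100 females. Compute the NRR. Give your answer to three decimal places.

Proportion female at birth = 100 / (100 + 103) = 0.49261.
Each age group contributes 5 × ASFR × survival:
  15–19: 5 × 0.1965 × 0.950 = 0.93338
  20–24: 5 × 0.3112 × 0.943 = 1.46731
  25–29: 5 × 0.2533 × 0.930 = 1.17785
  30–34: 5 × 0.1379 × 0.912 = 0.62882
  35–39: 5 × 0.0349 × 0.903 = 0.15757
  40–44: 5 × 0.0085 × 0.896 = 0.03808
  45–49: 5 × 0.0010 × 0.883 = 0.00442
Sum = 4.40743
NRR = 0.49261 × 4.40743 = 2.17114

2.171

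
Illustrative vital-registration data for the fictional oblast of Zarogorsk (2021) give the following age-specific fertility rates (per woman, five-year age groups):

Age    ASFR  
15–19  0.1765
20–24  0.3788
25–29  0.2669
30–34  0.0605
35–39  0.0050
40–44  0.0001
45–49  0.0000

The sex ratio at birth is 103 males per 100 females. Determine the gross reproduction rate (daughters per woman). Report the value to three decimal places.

Proportion female at birth = 100 / (100 + 103) = 0.49261.
Sum of ASFRs = 0.1765 + 0.3788 + 0.2669 + 0.0605 + 0.0050 + 0.0001 + 0.0000 = 0.8878
TFR = 5 × 0.8878 = 4.439
GRR = 0.49261 × 4.439 = 2.18670

2.187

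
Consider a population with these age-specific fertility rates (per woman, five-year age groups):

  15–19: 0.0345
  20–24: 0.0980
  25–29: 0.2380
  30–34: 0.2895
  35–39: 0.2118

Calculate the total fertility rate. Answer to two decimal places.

4.36

Sum of ASFRs = 0.0345 + 0.0980 + 0.2380 + 0.2895 + 0.2118 = 0.8718
TFR = 5 × 0.8718 = 4.359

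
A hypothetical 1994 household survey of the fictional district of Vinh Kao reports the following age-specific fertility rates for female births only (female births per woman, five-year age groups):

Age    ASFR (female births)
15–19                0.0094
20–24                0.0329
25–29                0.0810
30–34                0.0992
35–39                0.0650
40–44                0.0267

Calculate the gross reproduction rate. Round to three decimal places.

1.571

Sum of female ASFRs = 0.0094 + 0.0329 + 0.0810 + 0.0992 + 0.0650 + 0.0267 = 0.3142
GRR = 5 × 0.3142 = 1.571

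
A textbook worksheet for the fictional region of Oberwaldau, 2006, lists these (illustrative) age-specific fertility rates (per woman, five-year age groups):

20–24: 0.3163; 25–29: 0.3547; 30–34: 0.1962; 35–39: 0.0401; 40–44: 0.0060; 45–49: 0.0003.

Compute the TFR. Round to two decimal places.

4.57

Sum of ASFRs = 0.3163 + 0.3547 + 0.1962 + 0.0401 + 0.0060 + 0.0003 = 0.9136
TFR = 5 × 0.9136 = 4.568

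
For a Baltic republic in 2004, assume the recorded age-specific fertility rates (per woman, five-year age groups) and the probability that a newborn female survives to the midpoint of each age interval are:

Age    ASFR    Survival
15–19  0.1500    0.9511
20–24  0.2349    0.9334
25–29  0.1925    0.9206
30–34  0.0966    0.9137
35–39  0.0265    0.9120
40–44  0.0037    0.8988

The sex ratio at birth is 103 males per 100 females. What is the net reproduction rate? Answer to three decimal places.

Proportion female at birth = 100 / (100 + 103) = 0.49261.
Survival-weighted fertility by age (5·fₓ·Sₓ):
  15–19: 5 × 0.1500 × 0.9511 = 0.71333
  20–24: 5 × 0.2349 × 0.9334 = 1.09628
  25–29: 5 × 0.1925 × 0.9206 = 0.88608
  30–34: 5 × 0.0966 × 0.9137 = 0.44132
  35–39: 5 × 0.0265 × 0.9120 = 0.12084
  40–44: 5 × 0.0037 × 0.8988 = 0.01663
Sum = 3.27448
NRR = 0.49261 × 3.27448 = 1.61304

1.613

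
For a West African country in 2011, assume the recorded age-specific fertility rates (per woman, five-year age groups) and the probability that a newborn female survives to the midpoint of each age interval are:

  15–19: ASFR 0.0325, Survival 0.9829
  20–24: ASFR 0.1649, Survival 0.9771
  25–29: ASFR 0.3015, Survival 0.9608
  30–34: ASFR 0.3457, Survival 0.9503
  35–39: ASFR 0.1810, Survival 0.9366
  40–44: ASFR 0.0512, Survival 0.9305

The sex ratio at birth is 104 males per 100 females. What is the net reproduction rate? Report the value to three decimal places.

Proportion female at birth = 100 / (100 + 104) = 0.49020.
Survival-weighted fertility by age (5·fₓ·Sₓ):
  15–19: 5 × 0.0325 × 0.9829 = 0.15972
  20–24: 5 × 0.1649 × 0.9771 = 0.80562
  25–29: 5 × 0.3015 × 0.9608 = 1.44841
  30–34: 5 × 0.3457 × 0.9503 = 1.64259
  35–39: 5 × 0.1810 × 0.9366 = 0.84762
  40–44: 5 × 0.0512 × 0.9305 = 0.23821
Sum = 5.14217
NRR = 0.49020 × 5.14217 = 2.52069

2.521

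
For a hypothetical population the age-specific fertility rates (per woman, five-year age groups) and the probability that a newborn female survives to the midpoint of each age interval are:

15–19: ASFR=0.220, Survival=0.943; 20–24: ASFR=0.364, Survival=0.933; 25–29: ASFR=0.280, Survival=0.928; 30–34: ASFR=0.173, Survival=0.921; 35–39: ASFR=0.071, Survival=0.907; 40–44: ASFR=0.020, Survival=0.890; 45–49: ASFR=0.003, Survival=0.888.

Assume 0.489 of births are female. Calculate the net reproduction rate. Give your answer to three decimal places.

2.570

Proportion female at birth = 0.489.
Per-age-group product (5 × ASFR × survival probability):
  15–19: 5 × 0.220 × 0.943 = 1.03730
  20–24: 5 × 0.364 × 0.933 = 1.69806
  25–29: 5 × 0.280 × 0.928 = 1.29920
  30–34: 5 × 0.173 × 0.921 = 0.79667
  35–39: 5 × 0.071 × 0.907 = 0.32199
  40–44: 5 × 0.020 × 0.890 = 0.08900
  45–49: 5 × 0.003 × 0.888 = 0.01332
Sum = 5.25554
NRR = 0.489 × 5.25554 = 2.56996
An NRR exceeding 1 indicates intrinsic growth under these rates.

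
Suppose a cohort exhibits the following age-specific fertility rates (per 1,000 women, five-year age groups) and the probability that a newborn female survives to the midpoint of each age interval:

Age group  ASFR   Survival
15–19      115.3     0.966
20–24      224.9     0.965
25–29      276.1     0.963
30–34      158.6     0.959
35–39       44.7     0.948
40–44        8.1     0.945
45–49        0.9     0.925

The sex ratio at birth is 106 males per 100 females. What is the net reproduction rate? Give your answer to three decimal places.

Proportion female at birth = 100 / (100 + 106) = 0.48544.
Per-age-group product (5 × ASFR × survival probability):
  15–19: 5 × 115.3/1000 × 0.966 = 0.55690
  20–24: 5 × 224.9/1000 × 0.965 = 1.08514
  25–29: 5 × 276.1/1000 × 0.963 = 1.32942
  30–34: 5 × 158.6/1000 × 0.959 = 0.76049
  35–39: 5 × 44.7/1000 × 0.948 = 0.21188
  40–44: 5 × 8.1/1000 × 0.945 = 0.03827
  45–49: 5 × 0.9/1000 × 0.925 = 0.00416
Sum = 3.98626
NRR = 0.48544 × 3.98626 = 1.93509
NRR > 1, so each generation more than replaces itself.

1.935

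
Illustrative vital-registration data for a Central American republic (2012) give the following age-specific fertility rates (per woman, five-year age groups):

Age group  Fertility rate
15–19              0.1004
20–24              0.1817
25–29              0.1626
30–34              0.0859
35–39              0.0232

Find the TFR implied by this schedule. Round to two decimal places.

Sum of ASFRs = 0.1004 + 0.1817 + 0.1626 + 0.0859 + 0.0232 = 0.5538
TFR = 5 × 0.5538 = 2.769

2.77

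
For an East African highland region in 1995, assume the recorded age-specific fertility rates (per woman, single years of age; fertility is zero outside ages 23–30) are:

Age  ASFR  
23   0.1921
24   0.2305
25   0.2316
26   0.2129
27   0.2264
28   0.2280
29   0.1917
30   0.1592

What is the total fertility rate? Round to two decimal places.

1.67

Sum of ASFRs = 0.1921 + 0.2305 + 0.2316 + 0.2129 + 0.2264 + 0.2280 + 0.1917 + 0.1592 = 1.6724
TFR = 1.6724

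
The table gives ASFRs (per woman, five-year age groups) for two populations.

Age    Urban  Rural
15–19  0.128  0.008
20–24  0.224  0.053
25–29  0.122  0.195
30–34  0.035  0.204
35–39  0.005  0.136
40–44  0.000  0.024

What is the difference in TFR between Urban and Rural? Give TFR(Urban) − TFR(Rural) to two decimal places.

-0.53

Urban:
  Sum of ASFRs = 0.128 + 0.224 + 0.122 + 0.035 + 0.005 + 0.000 = 0.514
  TFR = 5 × 0.514 = 2.57
Rural:
  Sum of ASFRs = 0.008 + 0.053 + 0.195 + 0.204 + 0.136 + 0.024 = 0.620
  TFR = 5 × 0.620 = 3.1
Difference = 2.57 − 3.1 = -0.53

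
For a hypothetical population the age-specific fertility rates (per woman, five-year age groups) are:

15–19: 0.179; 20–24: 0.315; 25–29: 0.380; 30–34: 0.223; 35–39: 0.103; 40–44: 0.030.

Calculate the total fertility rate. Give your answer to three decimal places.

Sum of ASFRs = 0.179 + 0.315 + 0.380 + 0.223 + 0.103 + 0.030 = 1.230
TFR = 5 × 1.230 = 6.15

6.150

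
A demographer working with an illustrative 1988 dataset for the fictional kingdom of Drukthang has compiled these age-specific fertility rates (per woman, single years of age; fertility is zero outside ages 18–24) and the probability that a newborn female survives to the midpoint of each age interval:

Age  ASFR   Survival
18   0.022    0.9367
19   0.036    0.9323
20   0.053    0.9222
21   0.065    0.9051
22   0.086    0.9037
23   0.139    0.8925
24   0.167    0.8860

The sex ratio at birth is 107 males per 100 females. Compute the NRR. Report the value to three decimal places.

Proportion female at birth = 100 / (100 + 107) = 0.48309.
Survival-weighted fertility by age (1·fₓ·Sₓ):
  18: 1 × 0.022 × 0.9367 = 0.02061
  19: 1 × 0.036 × 0.9323 = 0.03356
  20: 1 × 0.053 × 0.9222 = 0.04888
  21: 1 × 0.065 × 0.9051 = 0.05883
  22: 1 × 0.086 × 0.9037 = 0.07772
  23: 1 × 0.139 × 0.8925 = 0.12406
  24: 1 × 0.167 × 0.8860 = 0.14796
Sum = 0.51162
NRR = 0.48309 × 0.51162 = 0.24716

0.247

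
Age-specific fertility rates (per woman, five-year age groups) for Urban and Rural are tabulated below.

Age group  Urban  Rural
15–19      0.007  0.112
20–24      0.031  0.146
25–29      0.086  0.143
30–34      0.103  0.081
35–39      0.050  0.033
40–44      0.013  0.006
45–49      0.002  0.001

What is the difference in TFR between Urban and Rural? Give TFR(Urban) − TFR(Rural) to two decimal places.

-1.15

Urban:
  Sum of ASFRs = 0.007 + 0.031 + 0.086 + 0.103 + 0.050 + 0.013 + 0.002 = 0.292
  TFR = 5 × 0.292 = 1.46
Rural:
  Sum of ASFRs = 0.112 + 0.146 + 0.143 + 0.081 + 0.033 + 0.006 + 0.001 = 0.522
  TFR = 5 × 0.522 = 2.61
Difference = 1.46 − 2.61 = -1.15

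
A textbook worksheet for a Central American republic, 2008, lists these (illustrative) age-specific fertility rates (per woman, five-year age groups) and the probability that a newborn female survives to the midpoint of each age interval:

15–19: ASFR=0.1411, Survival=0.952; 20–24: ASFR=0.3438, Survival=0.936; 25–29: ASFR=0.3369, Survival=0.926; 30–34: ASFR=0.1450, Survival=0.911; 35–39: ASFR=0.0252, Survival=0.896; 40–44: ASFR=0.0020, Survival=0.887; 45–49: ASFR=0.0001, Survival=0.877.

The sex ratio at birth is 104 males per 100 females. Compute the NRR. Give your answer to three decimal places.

Proportion female at birth = 100 / (100 + 104) = 0.49020.
Per-age-group product (5 × ASFR × survival probability):
  15–19: 5 × 0.1411 × 0.952 = 0.67164
  20–24: 5 × 0.3438 × 0.936 = 1.60898
  25–29: 5 × 0.3369 × 0.926 = 1.55985
  30–34: 5 × 0.1450 × 0.911 = 0.66048
  35–39: 5 × 0.0252 × 0.896 = 0.11290
  40–44: 5 × 0.0020 × 0.887 = 0.00887
  45–49: 5 × 0.0001 × 0.877 = 0.00044
Sum = 4.62316
NRR = 0.49020 × 4.62316 = 2.26627
An NRR exceeding 1 indicates intrinsic growth under these rates.

2.266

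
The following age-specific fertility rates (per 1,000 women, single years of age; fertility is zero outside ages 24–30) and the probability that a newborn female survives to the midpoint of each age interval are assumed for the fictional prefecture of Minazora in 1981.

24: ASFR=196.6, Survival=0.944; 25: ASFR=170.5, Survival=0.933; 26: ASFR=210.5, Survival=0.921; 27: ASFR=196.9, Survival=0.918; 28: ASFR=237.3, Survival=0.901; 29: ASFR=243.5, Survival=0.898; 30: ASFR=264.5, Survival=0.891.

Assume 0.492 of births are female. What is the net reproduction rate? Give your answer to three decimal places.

Proportion female at birth = 0.492.
Each age group contributes 1 × ASFR × survival:
  24: 1 × 196.6/1000 × 0.944 = 0.18559
  25: 1 × 170.5/1000 × 0.933 = 0.15908
  26: 1 × 210.5/1000 × 0.921 = 0.19387
  27: 1 × 196.9/1000 × 0.918 = 0.18075
  28: 1 × 237.3/1000 × 0.901 = 0.21381
  29: 1 × 243.5/1000 × 0.898 = 0.21866
  30: 1 × 264.5/1000 × 0.891 = 0.23567
Sum = 1.38743
NRR = 0.492 × 1.38743 = 0.68262
An NRR under 1 implies long-run decline under these rates.

0.683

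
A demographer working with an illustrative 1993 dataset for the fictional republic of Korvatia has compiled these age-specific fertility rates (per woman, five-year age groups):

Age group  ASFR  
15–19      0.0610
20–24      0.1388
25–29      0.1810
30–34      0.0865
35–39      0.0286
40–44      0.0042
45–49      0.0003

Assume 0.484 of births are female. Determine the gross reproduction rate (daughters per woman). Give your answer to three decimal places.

1.211

Proportion female at birth = 0.484.
Sum of ASFRs = 0.0610 + 0.1388 + 0.1810 + 0.0865 + 0.0286 + 0.0042 + 0.0003 = 0.5004
TFR = 5 × 0.5004 = 2.502
GRR = 0.484 × 2.502 = 1.21097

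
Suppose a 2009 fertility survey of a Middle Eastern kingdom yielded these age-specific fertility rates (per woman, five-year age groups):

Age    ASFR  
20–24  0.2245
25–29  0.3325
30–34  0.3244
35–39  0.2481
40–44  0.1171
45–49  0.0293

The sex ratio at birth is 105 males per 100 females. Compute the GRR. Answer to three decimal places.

3.112

Proportion female at birth = 100 / (100 + 105) = 0.48780.
Sum of ASFRs = 0.2245 + 0.3325 + 0.3244 + 0.2481 + 0.1171 + 0.0293 = 1.2759
TFR = 5 × 1.2759 = 6.3795
GRR = 0.48780 × 6.3795 = 3.11192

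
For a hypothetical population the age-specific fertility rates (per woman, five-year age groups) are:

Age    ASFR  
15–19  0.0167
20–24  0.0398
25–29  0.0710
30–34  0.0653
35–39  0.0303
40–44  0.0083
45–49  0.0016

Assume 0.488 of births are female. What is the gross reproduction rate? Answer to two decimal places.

Proportion female at birth = 0.488.
Sum of ASFRs = 0.0167 + 0.0398 + 0.0710 + 0.0653 + 0.0303 + 0.0083 + 0.0016 = 0.2330
TFR = 5 × 0.2330 = 1.165
GRR = 0.488 × 1.165 = 0.56852

0.57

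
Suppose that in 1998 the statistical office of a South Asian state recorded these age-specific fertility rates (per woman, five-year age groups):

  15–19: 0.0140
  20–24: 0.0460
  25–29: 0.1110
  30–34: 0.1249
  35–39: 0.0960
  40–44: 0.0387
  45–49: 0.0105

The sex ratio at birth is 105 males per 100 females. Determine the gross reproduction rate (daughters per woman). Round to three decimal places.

1.076

Proportion female at birth = 100 / (100 + 105) = 0.48780.
Sum of ASFRs = 0.0140 + 0.0460 + 0.1110 + 0.1249 + 0.0960 + 0.0387 + 0.0105 = 0.4411
TFR = 5 × 0.4411 = 2.2055
GRR = 0.48780 × 2.2055 = 1.07584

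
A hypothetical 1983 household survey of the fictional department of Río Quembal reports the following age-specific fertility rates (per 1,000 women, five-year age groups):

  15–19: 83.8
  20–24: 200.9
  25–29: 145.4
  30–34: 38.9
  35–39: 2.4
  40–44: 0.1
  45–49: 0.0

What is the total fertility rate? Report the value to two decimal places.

2.36

Sum of ASFRs = 83.8 + 200.9 + 145.4 + 38.9 + 2.4 + 0.1 + 0.0 = 471.5
TFR = 5 × 471.5 / 1000 = 2.3575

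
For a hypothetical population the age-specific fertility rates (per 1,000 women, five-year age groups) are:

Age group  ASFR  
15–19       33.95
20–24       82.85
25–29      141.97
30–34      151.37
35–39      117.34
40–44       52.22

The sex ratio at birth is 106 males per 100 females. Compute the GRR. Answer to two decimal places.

Proportion female at birth = 100 / (100 + 106) = 0.48544.
Sum of ASFRs = 33.95 + 82.85 + 141.97 + 151.37 + 117.34 + 52.22 = 579.70
TFR = 5 × 579.70 / 1000 = 2.8985
GRR = 0.48544 × 2.8985 = 1.40705

1.41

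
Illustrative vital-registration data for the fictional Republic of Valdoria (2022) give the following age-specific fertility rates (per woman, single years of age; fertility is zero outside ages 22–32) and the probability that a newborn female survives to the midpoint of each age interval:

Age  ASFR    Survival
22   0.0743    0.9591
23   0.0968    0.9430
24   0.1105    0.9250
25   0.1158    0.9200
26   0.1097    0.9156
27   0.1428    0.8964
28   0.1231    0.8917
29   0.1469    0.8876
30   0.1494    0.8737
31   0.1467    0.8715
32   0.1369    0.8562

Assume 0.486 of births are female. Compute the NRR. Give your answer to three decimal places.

Proportion female at birth = 0.486.
Per-age-group product (1 × ASFR × survival probability):
  22: 1 × 0.0743 × 0.9591 = 0.07126
  23: 1 × 0.0968 × 0.9430 = 0.09128
  24: 1 × 0.1105 × 0.9250 = 0.10221
  25: 1 × 0.1158 × 0.9200 = 0.10654
  26: 1 × 0.1097 × 0.9156 = 0.10044
  27: 1 × 0.1428 × 0.8964 = 0.12801
  28: 1 × 0.1231 × 0.8917 = 0.10977
  29: 1 × 0.1469 × 0.8876 = 0.13039
  30: 1 × 0.1494 × 0.8737 = 0.13053
  31: 1 × 0.1467 × 0.8715 = 0.12785
  32: 1 × 0.1369 × 0.8562 = 0.11721
Sum = 1.21549
NRR = 0.486 × 1.21549 = 0.59073

0.591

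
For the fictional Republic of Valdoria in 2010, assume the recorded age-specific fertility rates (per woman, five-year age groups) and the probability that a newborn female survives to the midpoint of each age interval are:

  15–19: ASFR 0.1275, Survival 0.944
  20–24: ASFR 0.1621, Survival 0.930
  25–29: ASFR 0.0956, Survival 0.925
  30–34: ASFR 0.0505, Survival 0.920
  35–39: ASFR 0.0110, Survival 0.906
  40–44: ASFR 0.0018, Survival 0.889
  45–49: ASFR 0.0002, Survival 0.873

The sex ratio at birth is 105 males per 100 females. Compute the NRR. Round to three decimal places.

1.019

Proportion female at birth = 100 / (100 + 105) = 0.48780.
Each age group contributes 5 × ASFR × survival:
  15–19: 5 × 0.1275 × 0.944 = 0.60180
  20–24: 5 × 0.1621 × 0.930 = 0.75377
  25–29: 5 × 0.0956 × 0.925 = 0.44215
  30–34: 5 × 0.0505 × 0.920 = 0.23230
  35–39: 5 × 0.0110 × 0.906 = 0.04983
  40–44: 5 × 0.0018 × 0.889 = 0.00800
  45–49: 5 × 0.0002 × 0.873 = 0.00087
Sum = 2.08872
NRR = 0.48780 × 2.08872 = 1.01888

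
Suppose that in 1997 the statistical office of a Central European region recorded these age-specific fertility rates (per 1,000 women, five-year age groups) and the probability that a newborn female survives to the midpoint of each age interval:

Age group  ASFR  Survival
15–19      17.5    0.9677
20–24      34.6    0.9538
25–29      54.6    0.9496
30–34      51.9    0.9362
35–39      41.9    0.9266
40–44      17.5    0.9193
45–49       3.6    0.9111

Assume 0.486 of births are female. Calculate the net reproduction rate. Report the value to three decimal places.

Proportion female at birth = 0.486.
Each age group contributes 5 × ASFR × survival:
  15–19: 5 × 17.5/1000 × 0.9677 = 0.08467
  20–24: 5 × 34.6/1000 × 0.9538 = 0.16501
  25–29: 5 × 54.6/1000 × 0.9496 = 0.25924
  30–34: 5 × 51.9/1000 × 0.9362 = 0.24294
  35–39: 5 × 41.9/1000 × 0.9266 = 0.19412
  40–44: 5 × 17.5/1000 × 0.9193 = 0.08044
  45–49: 5 × 3.6/1000 × 0.9111 = 0.01640
Sum = 1.04282
NRR = 0.486 × 1.04282 = 0.50681
An NRR under 1 implies long-run decline under these rates.

0.507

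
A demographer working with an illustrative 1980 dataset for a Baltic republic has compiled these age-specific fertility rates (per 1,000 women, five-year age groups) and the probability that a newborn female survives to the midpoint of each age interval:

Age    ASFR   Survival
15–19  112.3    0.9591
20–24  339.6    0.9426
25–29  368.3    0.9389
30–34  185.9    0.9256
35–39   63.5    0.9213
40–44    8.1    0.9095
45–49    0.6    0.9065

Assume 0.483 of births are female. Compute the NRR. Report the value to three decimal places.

Proportion female at birth = 0.483.
Each age group contributes 5 × ASFR × survival:
  15–19: 5 × 112.3/1000 × 0.9591 = 0.53853
  20–24: 5 × 339.6/1000 × 0.9426 = 1.60053
  25–29: 5 × 368.3/1000 × 0.9389 = 1.72898
  30–34: 5 × 185.9/1000 × 0.9256 = 0.86035
  35–39: 5 × 63.5/1000 × 0.9213 = 0.29251
  40–44: 5 × 8.1/1000 × 0.9095 = 0.03683
  45–49: 5 × 0.6/1000 × 0.9065 = 0.00272
Sum = 5.06045
NRR = 0.483 × 5.06045 = 2.44420
NRR > 1, so each generation more than replaces itself.

2.444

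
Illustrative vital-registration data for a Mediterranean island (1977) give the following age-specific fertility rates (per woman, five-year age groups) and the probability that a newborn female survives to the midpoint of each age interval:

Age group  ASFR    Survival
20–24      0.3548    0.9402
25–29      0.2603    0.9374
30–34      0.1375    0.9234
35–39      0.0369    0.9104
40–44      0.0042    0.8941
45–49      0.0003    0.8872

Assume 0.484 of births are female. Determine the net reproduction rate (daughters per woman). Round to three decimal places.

1.796

Proportion female at birth = 0.484.
Each age group contributes 5 × ASFR × survival:
  20–24: 5 × 0.3548 × 0.9402 = 1.66791
  25–29: 5 × 0.2603 × 0.9374 = 1.22003
  30–34: 5 × 0.1375 × 0.9234 = 0.63484
  35–39: 5 × 0.0369 × 0.9104 = 0.16797
  40–44: 5 × 0.0042 × 0.8941 = 0.01878
  45–49: 5 × 0.0003 × 0.8872 = 0.00133
Sum = 3.71086
NRR = 0.484 × 3.71086 = 1.79606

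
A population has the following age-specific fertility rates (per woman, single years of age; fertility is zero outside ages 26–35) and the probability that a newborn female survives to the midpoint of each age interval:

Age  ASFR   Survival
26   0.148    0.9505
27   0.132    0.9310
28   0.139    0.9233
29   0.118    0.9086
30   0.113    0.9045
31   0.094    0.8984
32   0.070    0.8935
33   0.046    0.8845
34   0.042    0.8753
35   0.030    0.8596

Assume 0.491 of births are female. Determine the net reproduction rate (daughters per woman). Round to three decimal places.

Proportion female at birth = 0.491.
Per-age-group product (1 × ASFR × survival probability):
  26: 1 × 0.148 × 0.9505 = 0.14067
  27: 1 × 0.132 × 0.9310 = 0.12289
  28: 1 × 0.139 × 0.9233 = 0.12834
  29: 1 × 0.118 × 0.9086 = 0.10721
  30: 1 × 0.113 × 0.9045 = 0.10221
  31: 1 × 0.094 × 0.8984 = 0.08445
  32: 1 × 0.070 × 0.8935 = 0.06255
  33: 1 × 0.046 × 0.8845 = 0.04069
  34: 1 × 0.042 × 0.8753 = 0.03676
  35: 1 × 0.030 × 0.8596 = 0.02579
Sum = 0.85156
NRR = 0.491 × 0.85156 = 0.41812
NRR < 1, so the cohort does not fully replace itself.

0.418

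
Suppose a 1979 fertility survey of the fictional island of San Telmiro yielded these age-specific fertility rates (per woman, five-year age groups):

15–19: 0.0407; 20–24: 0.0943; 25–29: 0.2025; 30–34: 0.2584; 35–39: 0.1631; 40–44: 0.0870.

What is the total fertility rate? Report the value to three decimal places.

4.230

Sum of ASFRs = 0.0407 + 0.0943 + 0.2025 + 0.2584 + 0.1631 + 0.0870 = 0.8460
TFR = 5 × 0.8460 = 4.23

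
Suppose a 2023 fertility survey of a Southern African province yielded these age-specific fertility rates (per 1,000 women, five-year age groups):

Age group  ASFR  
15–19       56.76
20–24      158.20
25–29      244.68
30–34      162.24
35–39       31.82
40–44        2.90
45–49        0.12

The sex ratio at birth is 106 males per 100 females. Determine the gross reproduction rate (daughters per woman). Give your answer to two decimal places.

Proportion female at birth = 100 / (100 + 106) = 0.48544.
Sum of ASFRs = 56.76 + 158.20 + 244.68 + 162.24 + 31.82 + 2.90 + 0.12 = 656.72
TFR = 5 × 656.72 / 1000 = 3.2836
GRR = 0.48544 × 3.2836 = 1.59399

1.59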